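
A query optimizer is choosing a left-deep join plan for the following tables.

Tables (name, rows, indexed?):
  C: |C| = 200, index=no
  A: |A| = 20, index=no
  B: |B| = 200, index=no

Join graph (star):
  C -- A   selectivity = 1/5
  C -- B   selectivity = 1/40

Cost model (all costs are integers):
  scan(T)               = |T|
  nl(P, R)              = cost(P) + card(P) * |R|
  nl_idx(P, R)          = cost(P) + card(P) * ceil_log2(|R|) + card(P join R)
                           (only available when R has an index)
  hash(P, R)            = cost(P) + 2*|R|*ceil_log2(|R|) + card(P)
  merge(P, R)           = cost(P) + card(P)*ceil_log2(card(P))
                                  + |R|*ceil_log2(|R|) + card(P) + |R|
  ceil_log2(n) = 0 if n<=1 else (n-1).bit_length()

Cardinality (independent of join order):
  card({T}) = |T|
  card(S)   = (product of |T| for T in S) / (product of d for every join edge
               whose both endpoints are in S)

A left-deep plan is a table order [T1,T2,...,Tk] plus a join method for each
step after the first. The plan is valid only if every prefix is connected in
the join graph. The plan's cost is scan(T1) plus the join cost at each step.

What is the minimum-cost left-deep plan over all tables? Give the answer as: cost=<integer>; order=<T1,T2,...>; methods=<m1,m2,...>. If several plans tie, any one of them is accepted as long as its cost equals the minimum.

Selinger DP (subsets sized 1..n):
  {C}: scan cost=200, card=200
  {A}: scan cost=20, card=20
  {B}: scan cost=200, card=200
  {AC}: card=800; try (A,hash)→600, (C,merge)→1940, (A,merge)→2120, (C,hash)→3240, (C,nl)→4020, (A,nl)→4200; best=600 via (A,hash)
  {BC}: card=1000; try (C,hash)→3600, (B,hash)→3600, (C,merge)→3800, (B,merge)→3800, (C,nl)→40200, (B,nl)→40200; best=3600 via (C,hash)
  {ABC}: card=4000; try (B,hash)→4600, (A,hash)→4800, (B,merge)→11200, (A,merge)→14720, (A,nl)→23600, (B,nl)→160600; best=4600 via (B,hash)

cost=4600; order=C,A,B; methods=hash,hash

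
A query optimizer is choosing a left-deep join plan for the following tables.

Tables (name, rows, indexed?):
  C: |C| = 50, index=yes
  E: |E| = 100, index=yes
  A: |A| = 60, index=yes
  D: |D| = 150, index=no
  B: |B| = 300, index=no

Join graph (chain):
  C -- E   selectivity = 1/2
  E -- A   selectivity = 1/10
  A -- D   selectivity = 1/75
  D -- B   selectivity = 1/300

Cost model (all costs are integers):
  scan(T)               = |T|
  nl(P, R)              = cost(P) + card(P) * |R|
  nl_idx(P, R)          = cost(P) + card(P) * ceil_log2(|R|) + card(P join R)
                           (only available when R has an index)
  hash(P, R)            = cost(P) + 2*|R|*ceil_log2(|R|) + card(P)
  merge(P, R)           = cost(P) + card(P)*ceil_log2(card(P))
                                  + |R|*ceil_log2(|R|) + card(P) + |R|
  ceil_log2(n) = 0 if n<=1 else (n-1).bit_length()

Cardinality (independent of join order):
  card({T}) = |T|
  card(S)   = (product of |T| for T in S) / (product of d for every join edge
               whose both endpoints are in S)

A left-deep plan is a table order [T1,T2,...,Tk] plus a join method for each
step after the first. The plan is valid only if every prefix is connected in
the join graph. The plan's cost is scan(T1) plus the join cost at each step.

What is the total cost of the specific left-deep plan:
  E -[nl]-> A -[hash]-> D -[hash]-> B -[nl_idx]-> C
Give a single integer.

52900

step 1: scan E: cost=100, card=100
step 2: join A via nl
    card(P join A) = 100*60/(10) = 600
    cost = 100 + 100*60 = 6100
step 3: join D via hash
    card(P join D) = 600*150/(75) = 1200
    cost = 6100 + 2*150*8 + 600 = 9100
step 4: join B via hash
    card(P join B) = 1200*300/(300) = 1200
    cost = 9100 + 2*300*9 + 1200 = 15700
step 5: join C via nl_idx
    card(P join C) = 1200*50/(2) = 30000
    cost = 15700 + 1200*6 + 30000 = 52900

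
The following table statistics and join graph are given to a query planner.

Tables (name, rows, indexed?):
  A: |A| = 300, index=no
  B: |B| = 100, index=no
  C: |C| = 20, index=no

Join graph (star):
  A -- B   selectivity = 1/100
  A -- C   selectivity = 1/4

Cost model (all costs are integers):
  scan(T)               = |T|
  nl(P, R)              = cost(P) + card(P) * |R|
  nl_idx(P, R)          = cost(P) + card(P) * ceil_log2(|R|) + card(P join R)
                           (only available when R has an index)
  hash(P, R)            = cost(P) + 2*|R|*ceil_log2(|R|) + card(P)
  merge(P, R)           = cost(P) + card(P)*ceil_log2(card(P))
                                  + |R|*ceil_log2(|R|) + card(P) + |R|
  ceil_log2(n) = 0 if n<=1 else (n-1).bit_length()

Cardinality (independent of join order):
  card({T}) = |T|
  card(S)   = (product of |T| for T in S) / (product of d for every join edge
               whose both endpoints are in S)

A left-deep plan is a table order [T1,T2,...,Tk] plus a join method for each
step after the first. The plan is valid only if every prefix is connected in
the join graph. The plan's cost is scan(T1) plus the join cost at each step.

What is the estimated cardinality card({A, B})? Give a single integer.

300

Tables in S: A(300), B(100)
Edges inside S: A-B(d=100)
numerator = 300 * 100 = 30000
denominator = 100 = 100
card(S) = 30000 / 100 = 300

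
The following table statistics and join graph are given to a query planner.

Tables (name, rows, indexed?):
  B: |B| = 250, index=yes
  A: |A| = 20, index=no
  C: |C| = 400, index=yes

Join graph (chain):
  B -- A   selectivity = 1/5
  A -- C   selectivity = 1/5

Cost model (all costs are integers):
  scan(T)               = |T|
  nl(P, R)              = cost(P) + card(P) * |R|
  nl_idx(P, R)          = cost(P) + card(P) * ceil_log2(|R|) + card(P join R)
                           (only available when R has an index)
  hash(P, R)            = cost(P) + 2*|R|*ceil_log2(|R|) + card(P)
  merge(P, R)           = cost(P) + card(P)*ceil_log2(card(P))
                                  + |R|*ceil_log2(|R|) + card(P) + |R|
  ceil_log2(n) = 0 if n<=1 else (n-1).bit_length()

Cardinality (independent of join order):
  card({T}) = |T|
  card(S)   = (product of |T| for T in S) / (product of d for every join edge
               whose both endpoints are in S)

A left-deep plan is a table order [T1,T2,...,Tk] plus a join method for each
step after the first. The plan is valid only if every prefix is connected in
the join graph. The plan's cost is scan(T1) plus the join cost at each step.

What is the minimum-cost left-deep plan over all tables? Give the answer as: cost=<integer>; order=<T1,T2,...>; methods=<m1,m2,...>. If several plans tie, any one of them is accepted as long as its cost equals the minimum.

Selinger DP (subsets sized 1..n):
  {B}: scan cost=250, card=250
  {A}: scan cost=20, card=20
  {C}: scan cost=400, card=400
  {AB}: card=1000; try (A,hash)→700, (B,nl_idx)→1180, (B,merge)→2390, (A,merge)→2620, (B,hash)→4040, (B,nl)→5020 …(+1); best=700 via (A,hash)
  {AC}: card=1600; try (A,hash)→1000, (C,nl_idx)→1800, (C,merge)→4140, (A,merge)→4520, (C,hash)→7240, (C,nl)→8020 …(+1); best=1000 via (A,hash)
  {ABC}: card=80000; try (B,hash)→6600, (C,hash)→8900, (C,merge)→15700, (B,merge)→22450, (C,nl_idx)→89700, (B,nl_idx)→93800 …(+2); best=6600 via (B,hash)

cost=6600; order=C,A,B; methods=hash,hash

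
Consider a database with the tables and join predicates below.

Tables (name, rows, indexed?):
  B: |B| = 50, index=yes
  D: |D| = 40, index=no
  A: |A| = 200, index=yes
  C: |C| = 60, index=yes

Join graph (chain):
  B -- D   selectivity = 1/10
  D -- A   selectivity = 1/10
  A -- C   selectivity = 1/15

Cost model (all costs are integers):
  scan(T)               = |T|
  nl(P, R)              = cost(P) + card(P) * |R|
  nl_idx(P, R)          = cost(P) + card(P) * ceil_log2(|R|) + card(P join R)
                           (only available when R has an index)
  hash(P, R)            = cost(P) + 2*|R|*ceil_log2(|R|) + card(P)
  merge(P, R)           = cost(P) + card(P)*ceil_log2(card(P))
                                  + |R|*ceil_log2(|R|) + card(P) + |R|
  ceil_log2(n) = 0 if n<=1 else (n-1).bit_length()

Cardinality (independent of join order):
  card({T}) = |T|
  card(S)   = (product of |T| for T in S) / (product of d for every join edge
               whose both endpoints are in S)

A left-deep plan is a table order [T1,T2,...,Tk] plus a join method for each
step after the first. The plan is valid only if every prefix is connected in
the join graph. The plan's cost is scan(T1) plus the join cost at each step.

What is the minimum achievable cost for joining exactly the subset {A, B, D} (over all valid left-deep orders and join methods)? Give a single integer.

Selinger DP over subsets of {A,B,D}:
  {B}: scan cost=50, card=50
  {D}: scan cost=40, card=40
  {A}: scan cost=200, card=200
  {BD}: card=200; try (B,nl_idx)→480, (D,hash)→580, (B,merge)→670, (D,merge)→680, (B,hash)→680, (B,nl)→2040 …(+1); best=480 via (B,nl_idx)
  {AD}: card=800; try (D,hash)→880, (A,nl_idx)→1160, (A,merge)→2120, (D,merge)→2280, (A,hash)→3280, (A,nl)→8040 …(+1); best=880 via (D,hash)
  {ABD}: card=4000; try (B,hash)→2280, (A,hash)→3880, (A,merge)→4080, (A,nl_idx)→6080, (B,nl_idx)→9680, (B,merge)→10030 …(+2); best=2280 via (B,hash)

2280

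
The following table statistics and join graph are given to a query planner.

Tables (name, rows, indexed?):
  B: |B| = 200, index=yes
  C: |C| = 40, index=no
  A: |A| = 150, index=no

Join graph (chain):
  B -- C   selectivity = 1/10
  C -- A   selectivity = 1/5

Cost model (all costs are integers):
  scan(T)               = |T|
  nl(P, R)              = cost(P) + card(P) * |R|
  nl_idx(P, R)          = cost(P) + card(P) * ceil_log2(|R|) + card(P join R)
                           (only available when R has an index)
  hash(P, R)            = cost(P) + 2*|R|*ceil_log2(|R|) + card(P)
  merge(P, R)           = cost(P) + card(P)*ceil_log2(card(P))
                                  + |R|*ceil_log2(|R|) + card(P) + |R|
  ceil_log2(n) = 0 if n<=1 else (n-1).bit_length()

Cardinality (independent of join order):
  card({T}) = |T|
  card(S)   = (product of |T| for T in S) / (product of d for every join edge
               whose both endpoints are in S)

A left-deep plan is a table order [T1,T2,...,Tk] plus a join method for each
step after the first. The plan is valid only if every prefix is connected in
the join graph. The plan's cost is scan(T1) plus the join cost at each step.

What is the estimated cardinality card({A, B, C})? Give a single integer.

Tables in S: A(150), B(200), C(40)
Edges inside S: B-C(d=10), C-A(d=5)
numerator = 150 * 200 * 40 = 1200000
denominator = 10 * 5 = 50
card(S) = 1200000 / 50 = 24000

24000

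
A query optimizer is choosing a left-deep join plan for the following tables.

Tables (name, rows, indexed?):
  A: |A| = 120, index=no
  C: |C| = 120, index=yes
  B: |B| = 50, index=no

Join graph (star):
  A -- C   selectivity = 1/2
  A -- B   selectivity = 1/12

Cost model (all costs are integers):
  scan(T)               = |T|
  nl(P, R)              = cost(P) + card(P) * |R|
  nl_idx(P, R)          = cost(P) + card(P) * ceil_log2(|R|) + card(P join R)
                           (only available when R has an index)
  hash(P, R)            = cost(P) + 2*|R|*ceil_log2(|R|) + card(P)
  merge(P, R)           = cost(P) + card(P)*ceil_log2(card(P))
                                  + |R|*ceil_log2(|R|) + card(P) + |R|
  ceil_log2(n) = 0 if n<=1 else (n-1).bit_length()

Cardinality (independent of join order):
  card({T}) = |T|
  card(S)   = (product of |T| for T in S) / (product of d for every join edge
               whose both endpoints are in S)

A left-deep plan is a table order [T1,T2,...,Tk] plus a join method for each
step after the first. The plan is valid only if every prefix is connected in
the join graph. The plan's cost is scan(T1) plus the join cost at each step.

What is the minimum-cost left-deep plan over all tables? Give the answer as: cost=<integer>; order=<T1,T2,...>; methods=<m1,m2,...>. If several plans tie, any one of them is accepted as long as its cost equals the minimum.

cost=3020; order=A,B,C; methods=hash,hash

Selinger DP (subsets sized 1..n):
  {A}: scan cost=120, card=120
  {C}: scan cost=120, card=120
  {B}: scan cost=50, card=50
  {AC}: card=7200; try (C,hash)→1920, (A,hash)→1920, (C,merge)→2040, (A,merge)→2040, (C,nl_idx)→8160, (C,nl)→14520 …(+1); best=1920 via (C,hash)
  {AB}: card=500; try (B,hash)→840, (A,merge)→1360, (B,merge)→1430, (A,hash)→1780, (A,nl)→6050, (B,nl)→6120; best=840 via (B,hash)
  {ABC}: card=30000; try (C,hash)→3020, (C,merge)→6800, (B,hash)→9720, (C,nl_idx)→34340, (C,nl)→60840, (B,merge)→103070 …(+1); best=3020 via (C,hash)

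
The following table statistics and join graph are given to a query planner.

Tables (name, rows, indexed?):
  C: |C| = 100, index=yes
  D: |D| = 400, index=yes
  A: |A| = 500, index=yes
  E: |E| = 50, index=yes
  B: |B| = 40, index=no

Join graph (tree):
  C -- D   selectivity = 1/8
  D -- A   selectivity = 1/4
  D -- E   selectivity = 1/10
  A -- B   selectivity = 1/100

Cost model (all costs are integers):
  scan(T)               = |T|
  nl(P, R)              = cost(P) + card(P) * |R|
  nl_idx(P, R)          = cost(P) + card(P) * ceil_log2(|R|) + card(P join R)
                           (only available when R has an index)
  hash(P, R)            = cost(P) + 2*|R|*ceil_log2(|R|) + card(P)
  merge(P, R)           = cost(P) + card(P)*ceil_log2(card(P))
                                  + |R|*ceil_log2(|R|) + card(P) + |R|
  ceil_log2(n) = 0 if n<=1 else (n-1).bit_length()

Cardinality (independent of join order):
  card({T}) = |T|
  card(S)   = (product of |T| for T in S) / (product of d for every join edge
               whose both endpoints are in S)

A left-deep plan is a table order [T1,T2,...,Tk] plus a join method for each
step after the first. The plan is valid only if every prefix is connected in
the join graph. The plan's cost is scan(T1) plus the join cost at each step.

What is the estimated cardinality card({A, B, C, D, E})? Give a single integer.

Tables in S: A(500), B(40), C(100), D(400), E(50)
Edges inside S: C-D(d=8), D-A(d=4), D-E(d=10), A-B(d=100)
numerator = 500 * 40 * 100 * 400 * 50 = 40000000000
denominator = 8 * 4 * 10 * 100 = 32000
card(S) = 40000000000 / 32000 = 1250000

1250000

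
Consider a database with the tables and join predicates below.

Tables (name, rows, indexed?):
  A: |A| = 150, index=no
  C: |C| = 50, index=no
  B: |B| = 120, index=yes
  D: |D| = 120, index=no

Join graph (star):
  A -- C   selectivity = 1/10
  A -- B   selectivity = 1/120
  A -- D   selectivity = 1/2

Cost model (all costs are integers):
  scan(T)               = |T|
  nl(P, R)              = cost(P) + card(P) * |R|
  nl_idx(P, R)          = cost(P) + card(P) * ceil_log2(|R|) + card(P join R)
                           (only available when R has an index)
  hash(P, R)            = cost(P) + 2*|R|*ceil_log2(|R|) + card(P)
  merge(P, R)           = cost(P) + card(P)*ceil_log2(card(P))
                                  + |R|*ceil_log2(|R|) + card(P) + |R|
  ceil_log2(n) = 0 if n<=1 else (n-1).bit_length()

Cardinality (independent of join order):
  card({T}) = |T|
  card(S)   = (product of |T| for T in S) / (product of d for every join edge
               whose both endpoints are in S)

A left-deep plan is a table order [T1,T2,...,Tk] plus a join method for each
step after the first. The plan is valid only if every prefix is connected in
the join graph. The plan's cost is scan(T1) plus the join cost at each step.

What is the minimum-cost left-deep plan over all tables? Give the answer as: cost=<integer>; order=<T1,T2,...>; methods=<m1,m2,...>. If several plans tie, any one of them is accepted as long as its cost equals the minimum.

Selinger DP (subsets sized 1..n):
  {A}: scan cost=150, card=150
  {C}: scan cost=50, card=50
  {B}: scan cost=120, card=120
  {D}: scan cost=120, card=120
  {AC}: card=750; try (C,hash)→900, (A,merge)→1750, (C,merge)→1850, (A,hash)→2500, (A,nl)→7550, (C,nl)→7650; best=900 via (C,hash)
  {AB}: card=150; try (B,nl_idx)→1350, (B,hash)→1980, (A,merge)→2430, (B,merge)→2460, (A,hash)→2640, (A,nl)→18120 …(+1); best=1350 via (B,nl_idx)
  {AD}: card=9000; try (D,hash)→1980, (A,merge)→2430, (D,merge)→2460, (A,hash)→2640, (A,nl)→18120, (D,nl)→18150; best=1980 via (D,hash)
  {ABC}: card=750; try (C,hash)→2100, (C,merge)→3050, (B,hash)→3330, (B,nl_idx)→6900, (C,nl)→8850, (B,merge)→10110 …(+1); best=2100 via (C,hash)
  {ACD}: card=45000; try (D,hash)→3330, (D,merge)→10110, (C,hash)→11580, (D,nl)→90900, (C,merge)→137330, (C,nl)→451980; best=3330 via (D,hash)
  {ABD}: card=9000; try (D,hash)→3180, (D,merge)→3660, (B,hash)→12660, (D,nl)→19350, (B,nl_idx)→73980, (B,merge)→137940 …(+1); best=3180 via (D,hash)
  {ABCD}: card=45000; try (D,hash)→4530, (D,merge)→11310, (C,hash)→12780, (B,hash)→50010, (D,nl)→92100, (C,merge)→138530 …(+4); best=4530 via (D,hash)

cost=4530; order=A,B,C,D; methods=nl_idx,hash,hash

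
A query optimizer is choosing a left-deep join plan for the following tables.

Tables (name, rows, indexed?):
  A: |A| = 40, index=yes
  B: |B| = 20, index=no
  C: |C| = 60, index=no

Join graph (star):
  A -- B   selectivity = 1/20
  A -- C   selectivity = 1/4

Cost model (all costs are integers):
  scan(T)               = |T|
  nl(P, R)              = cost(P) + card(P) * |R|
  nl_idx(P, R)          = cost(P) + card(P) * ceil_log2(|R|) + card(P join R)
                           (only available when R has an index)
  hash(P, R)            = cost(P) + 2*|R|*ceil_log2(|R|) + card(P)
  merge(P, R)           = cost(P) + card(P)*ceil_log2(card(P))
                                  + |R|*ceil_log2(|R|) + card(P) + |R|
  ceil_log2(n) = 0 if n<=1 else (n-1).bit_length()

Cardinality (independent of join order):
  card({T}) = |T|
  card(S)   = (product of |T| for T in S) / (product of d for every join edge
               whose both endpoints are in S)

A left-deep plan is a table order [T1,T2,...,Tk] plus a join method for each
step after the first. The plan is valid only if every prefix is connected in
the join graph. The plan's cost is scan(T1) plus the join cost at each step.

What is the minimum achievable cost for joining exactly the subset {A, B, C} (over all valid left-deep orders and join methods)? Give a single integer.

880

Selinger DP over subsets of {A,B,C}:
  {A}: scan cost=40, card=40
  {B}: scan cost=20, card=20
  {C}: scan cost=60, card=60
  {AB}: card=40; try (A,nl_idx)→180, (B,hash)→280, (A,merge)→420, (B,merge)→440, (A,hash)→520, (A,nl)→820 …(+1); best=180 via (A,nl_idx)
  {AC}: card=600; try (A,hash)→600, (C,merge)→740, (A,merge)→760, (C,hash)→800, (A,nl_idx)→1020, (C,nl)→2440 …(+1); best=600 via (A,hash)
  {ABC}: card=600; try (C,merge)→880, (C,hash)→940, (B,hash)→1400, (C,nl)→2580, (B,merge)→7320, (B,nl)→12600; best=880 via (C,merge)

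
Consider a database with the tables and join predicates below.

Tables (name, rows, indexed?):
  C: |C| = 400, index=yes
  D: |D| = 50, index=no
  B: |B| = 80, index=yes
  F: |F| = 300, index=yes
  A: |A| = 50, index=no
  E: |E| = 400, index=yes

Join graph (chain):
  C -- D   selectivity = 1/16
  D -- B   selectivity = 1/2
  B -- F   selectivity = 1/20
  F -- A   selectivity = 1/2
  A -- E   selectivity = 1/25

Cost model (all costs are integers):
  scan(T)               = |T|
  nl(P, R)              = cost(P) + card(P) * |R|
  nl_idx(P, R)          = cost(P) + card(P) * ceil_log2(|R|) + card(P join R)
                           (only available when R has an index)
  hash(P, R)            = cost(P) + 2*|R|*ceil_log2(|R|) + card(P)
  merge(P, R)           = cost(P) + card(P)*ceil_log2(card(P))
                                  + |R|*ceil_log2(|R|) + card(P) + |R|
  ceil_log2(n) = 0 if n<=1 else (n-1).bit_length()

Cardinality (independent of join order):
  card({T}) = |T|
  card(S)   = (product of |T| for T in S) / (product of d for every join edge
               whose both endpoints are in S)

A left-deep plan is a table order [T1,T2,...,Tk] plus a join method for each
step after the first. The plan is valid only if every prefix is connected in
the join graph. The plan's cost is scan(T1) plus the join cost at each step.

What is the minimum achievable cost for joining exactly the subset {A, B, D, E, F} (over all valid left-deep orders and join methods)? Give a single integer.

521320

Selinger DP over subsets of {A,B,D,E,F}:
  {D}: scan cost=50, card=50
  {B}: scan cost=80, card=80
  {F}: scan cost=300, card=300
  {A}: scan cost=50, card=50
  {E}: scan cost=400, card=400
  {BD}: card=2000; try (D,hash)→760, (B,merge)→1040, (D,merge)→1070, (B,hash)→1220, (B,nl_idx)→2400, (B,nl)→4050 …(+1); best=760 via (D,hash)
  {BF}: card=1200; try (B,hash)→1720, (F,nl_idx)→2000, (B,nl_idx)→3600, (F,merge)→3720, (B,merge)→3940, (F,hash)→5560 …(+2); best=1720 via (B,hash)
  {AF}: card=7500; try (A,hash)→1200, (F,merge)→3400, (A,merge)→3650, (F,hash)→5500, (F,nl_idx)→8000, (F,nl)→15050 …(+1); best=1200 via (A,hash)
  {AE}: card=800; try (E,nl_idx)→1300, (A,hash)→1400, (E,merge)→4400, (A,merge)→4750, (E,hash)→7300, (E,nl)→20050 …(+1); best=1300 via (E,nl_idx)
  {BDF}: card=30000; try (D,hash)→3520, (F,hash)→8160, (D,merge)→16470, (F,merge)→27760, (F,nl_idx)→48760, (D,nl)→61720 …(+1); best=3520 via (D,hash)
  {ABF}: card=30000; try (A,hash)→3520, (B,hash)→9820, (A,merge)→16470, (A,nl)→61720, (B,nl_idx)→83700, (B,merge)→106840 …(+1); best=3520 via (A,hash)
  {AEF}: card=120000; try (F,hash)→7500, (F,merge)→13100, (E,hash)→15900, (E,merge)→110200, (F,nl_idx)→128500, (E,nl_idx)→188700 …(+2); best=7500 via (F,hash)
  {ABDF}: card=750000; try (D,hash)→34120, (A,hash)→34120, (D,merge)→483870, (A,merge)→483870, (D,nl)→1503520, (A,nl)→1503520; best=34120 via (D,hash)
  {ABEF}: card=480000; try (E,hash)→40720, (B,hash)→128620, (E,merge)→487520, (E,nl_idx)→753520, (B,nl_idx)→1327500, (B,merge)→2168140 …(+2); best=40720 via (E,hash)
  {ABDEF}: card=12000000; try (D,hash)→521320, (E,hash)→791320, (D,merge)→9641070, (E,merge)→15788120, (E,nl_idx)→18784120, (D,nl)→24040720 …(+1); best=521320 via (D,hash)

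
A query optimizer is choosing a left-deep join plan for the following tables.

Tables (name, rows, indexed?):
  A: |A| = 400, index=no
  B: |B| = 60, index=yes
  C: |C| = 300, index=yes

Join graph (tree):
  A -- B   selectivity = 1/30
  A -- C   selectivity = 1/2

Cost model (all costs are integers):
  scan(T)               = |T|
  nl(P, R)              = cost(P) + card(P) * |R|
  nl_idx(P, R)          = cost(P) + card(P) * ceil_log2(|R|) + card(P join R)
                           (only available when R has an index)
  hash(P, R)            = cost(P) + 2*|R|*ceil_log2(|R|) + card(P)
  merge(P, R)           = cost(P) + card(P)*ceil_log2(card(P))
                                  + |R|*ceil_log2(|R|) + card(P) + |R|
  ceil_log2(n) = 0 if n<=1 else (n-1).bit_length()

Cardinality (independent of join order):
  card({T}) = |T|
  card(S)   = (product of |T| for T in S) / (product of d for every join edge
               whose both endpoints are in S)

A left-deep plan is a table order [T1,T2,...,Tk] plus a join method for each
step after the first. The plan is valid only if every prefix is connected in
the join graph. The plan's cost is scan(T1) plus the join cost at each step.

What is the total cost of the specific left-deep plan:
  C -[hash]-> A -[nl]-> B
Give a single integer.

step 1: scan C: cost=300, card=300
step 2: join A via hash
    card(P join A) = 300*400/(2) = 60000
    cost = 300 + 2*400*9 + 300 = 7800
step 3: join B via nl
    card(P join B) = 60000*60/(30) = 120000
    cost = 7800 + 60000*60 = 3607800

3607800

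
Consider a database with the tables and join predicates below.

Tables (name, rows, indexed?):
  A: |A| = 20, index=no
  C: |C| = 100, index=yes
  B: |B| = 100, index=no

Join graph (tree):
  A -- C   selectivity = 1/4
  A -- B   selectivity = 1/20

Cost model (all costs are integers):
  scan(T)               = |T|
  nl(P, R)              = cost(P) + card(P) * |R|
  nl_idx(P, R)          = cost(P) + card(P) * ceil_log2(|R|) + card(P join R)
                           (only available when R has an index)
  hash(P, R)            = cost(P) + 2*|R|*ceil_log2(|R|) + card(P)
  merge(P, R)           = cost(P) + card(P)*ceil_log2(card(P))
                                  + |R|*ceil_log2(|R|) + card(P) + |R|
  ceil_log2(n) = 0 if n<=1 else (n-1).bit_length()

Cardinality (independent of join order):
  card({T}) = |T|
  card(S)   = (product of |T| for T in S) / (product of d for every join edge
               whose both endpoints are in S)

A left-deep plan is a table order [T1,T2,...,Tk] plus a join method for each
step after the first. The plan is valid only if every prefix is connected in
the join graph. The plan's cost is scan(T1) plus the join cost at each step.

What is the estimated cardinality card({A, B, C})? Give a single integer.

Tables in S: A(20), B(100), C(100)
Edges inside S: A-C(d=4), A-B(d=20)
numerator = 20 * 100 * 100 = 200000
denominator = 4 * 20 = 80
card(S) = 200000 / 80 = 2500

2500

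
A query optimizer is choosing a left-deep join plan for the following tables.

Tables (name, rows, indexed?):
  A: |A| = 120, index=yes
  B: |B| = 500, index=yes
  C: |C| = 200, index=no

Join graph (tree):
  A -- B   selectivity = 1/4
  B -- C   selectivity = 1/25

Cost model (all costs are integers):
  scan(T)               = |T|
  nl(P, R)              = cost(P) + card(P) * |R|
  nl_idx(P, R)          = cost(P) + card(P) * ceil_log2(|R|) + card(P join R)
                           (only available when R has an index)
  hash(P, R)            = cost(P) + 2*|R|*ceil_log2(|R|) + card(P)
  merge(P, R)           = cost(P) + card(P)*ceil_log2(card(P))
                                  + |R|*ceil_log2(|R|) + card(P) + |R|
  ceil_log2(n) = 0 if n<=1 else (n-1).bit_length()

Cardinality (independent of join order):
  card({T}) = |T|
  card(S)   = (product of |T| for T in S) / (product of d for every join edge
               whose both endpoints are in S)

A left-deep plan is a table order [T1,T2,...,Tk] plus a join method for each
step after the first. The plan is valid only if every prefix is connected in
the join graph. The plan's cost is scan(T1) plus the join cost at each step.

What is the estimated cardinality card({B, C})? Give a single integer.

4000

Tables in S: B(500), C(200)
Edges inside S: B-C(d=25)
numerator = 500 * 200 = 100000
denominator = 25 = 25
card(S) = 100000 / 25 = 4000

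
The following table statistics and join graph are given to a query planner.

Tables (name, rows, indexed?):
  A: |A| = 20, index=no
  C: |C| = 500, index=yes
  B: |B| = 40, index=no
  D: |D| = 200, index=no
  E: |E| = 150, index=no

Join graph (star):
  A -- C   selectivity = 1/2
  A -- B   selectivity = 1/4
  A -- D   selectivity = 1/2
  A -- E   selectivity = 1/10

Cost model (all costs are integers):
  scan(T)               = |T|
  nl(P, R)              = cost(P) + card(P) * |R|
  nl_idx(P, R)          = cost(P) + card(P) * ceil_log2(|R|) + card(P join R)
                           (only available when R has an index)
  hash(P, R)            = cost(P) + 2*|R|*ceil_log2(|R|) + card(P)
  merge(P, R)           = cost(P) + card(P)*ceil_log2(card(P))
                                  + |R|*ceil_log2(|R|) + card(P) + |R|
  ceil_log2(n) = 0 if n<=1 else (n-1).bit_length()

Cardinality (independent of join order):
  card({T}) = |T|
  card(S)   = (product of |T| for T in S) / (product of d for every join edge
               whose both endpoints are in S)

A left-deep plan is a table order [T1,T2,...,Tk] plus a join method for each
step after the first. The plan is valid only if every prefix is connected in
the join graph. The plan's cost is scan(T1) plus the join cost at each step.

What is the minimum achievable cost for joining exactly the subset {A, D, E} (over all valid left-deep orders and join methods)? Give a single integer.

Selinger DP over subsets of {A,D,E}:
  {A}: scan cost=20, card=20
  {D}: scan cost=200, card=200
  {E}: scan cost=150, card=150
  {AD}: card=2000; try (A,hash)→600, (D,merge)→1940, (A,merge)→2120, (D,hash)→3240, (D,nl)→4020, (A,nl)→4200; best=600 via (A,hash)
  {AE}: card=300; try (A,hash)→500, (E,merge)→1490, (A,merge)→1620, (E,hash)→2440, (E,nl)→3020, (A,nl)→3150; best=500 via (A,hash)
  {ADE}: card=30000; try (D,hash)→4000, (E,hash)→5000, (D,merge)→5300, (E,merge)→25950, (D,nl)→60500, (E,nl)→300600; best=4000 via (D,hash)

4000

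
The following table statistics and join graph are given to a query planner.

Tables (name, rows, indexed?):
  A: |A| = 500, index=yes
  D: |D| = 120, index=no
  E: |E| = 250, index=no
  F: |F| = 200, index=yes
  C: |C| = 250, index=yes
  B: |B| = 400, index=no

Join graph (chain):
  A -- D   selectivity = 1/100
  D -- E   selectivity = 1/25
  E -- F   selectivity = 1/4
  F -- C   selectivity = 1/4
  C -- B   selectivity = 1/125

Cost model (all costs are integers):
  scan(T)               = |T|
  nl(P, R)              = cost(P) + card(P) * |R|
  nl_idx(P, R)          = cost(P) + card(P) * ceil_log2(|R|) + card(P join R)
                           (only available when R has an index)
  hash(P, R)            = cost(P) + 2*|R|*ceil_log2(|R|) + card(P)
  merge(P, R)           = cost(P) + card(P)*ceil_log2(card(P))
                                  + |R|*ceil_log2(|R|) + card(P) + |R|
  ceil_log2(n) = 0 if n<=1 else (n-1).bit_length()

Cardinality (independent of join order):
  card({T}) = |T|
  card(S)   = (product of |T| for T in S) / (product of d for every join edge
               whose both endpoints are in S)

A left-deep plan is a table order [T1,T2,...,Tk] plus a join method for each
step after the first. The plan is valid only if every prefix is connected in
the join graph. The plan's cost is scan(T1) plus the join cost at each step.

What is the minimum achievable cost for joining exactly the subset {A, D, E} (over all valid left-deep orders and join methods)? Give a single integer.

6400

Selinger DP over subsets of {A,D,E}:
  {A}: scan cost=500, card=500
  {D}: scan cost=120, card=120
  {E}: scan cost=250, card=250
  {AD}: card=600; try (A,nl_idx)→1800, (D,hash)→2680, (A,merge)→6080, (D,merge)→6460, (A,hash)→9240, (A,nl)→60120 …(+1); best=1800 via (A,nl_idx)
  {DE}: card=1200; try (D,hash)→2180, (E,merge)→3330, (D,merge)→3460, (E,hash)→4240, (E,nl)→30120, (D,nl)→30250; best=2180 via (D,hash)
  {ADE}: card=6000; try (E,hash)→6400, (E,merge)→10650, (A,hash)→12380, (A,nl_idx)→18980, (A,merge)→21580, (E,nl)→151800 …(+1); best=6400 via (E,hash)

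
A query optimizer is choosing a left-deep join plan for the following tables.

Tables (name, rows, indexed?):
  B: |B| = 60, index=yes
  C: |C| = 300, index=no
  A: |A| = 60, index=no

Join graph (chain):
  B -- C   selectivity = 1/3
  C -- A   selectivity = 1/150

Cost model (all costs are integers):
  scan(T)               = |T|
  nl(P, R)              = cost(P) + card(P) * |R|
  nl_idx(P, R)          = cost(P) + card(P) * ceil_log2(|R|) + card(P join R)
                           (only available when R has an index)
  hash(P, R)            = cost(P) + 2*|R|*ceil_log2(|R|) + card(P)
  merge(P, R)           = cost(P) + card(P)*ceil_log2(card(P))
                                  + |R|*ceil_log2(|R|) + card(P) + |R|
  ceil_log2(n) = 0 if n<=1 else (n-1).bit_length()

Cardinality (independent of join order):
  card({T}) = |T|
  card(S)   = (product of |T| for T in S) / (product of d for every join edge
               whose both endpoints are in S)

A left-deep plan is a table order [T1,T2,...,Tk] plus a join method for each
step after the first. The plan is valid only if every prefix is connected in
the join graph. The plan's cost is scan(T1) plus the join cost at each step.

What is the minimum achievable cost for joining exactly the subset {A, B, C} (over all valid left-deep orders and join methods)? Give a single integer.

2160

Selinger DP over subsets of {A,B,C}:
  {B}: scan cost=60, card=60
  {C}: scan cost=300, card=300
  {A}: scan cost=60, card=60
  {BC}: card=6000; try (B,hash)→1320, (C,merge)→3480, (B,merge)→3720, (C,hash)→5520, (B,nl_idx)→8100, (C,nl)→18060 …(+1); best=1320 via (B,hash)
  {AC}: card=120; try (A,hash)→1320, (C,merge)→3480, (A,merge)→3720, (C,hash)→5520, (C,nl)→18060, (A,nl)→18300; best=1320 via (A,hash)
  {ABC}: card=2400; try (B,hash)→2160, (B,merge)→2700, (B,nl_idx)→4440, (A,hash)→8040, (B,nl)→8520, (A,merge)→85740 …(+1); best=2160 via (B,hash)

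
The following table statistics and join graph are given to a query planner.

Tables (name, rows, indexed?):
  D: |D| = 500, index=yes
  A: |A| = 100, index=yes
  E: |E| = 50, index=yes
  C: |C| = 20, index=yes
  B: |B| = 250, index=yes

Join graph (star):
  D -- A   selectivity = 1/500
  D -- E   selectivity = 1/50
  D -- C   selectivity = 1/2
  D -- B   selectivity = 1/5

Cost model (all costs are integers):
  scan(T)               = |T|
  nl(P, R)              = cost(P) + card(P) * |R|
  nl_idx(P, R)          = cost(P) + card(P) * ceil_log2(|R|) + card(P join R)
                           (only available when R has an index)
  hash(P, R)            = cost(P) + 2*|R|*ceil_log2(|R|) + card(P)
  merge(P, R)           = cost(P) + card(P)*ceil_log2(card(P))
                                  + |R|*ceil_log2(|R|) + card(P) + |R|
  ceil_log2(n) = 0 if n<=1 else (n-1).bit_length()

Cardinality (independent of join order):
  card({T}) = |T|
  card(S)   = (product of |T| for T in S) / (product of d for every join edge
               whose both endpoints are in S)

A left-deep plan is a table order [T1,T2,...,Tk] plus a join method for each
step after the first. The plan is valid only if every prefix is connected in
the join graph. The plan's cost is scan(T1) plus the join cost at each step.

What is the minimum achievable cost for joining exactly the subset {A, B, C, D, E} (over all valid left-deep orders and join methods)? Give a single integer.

Selinger DP over subsets of {A,B,C,D,E}:
  {D}: scan cost=500, card=500
  {A}: scan cost=100, card=100
  {E}: scan cost=50, card=50
  {C}: scan cost=20, card=20
  {B}: scan cost=250, card=250
  {AD}: card=100; try (D,nl_idx)→1100, (A,hash)→2400, (A,nl_idx)→4100, (D,merge)→5900, (A,merge)→6300, (D,hash)→9200 …(+2); best=1100 via (D,nl_idx)
  {DE}: card=500; try (D,nl_idx)→1000, (E,hash)→1600, (E,nl_idx)→4000, (D,merge)→5400, (E,merge)→5850, (D,hash)→9100 …(+2); best=1000 via (D,nl_idx)
  {CD}: card=5000; try (C,hash)→1200, (D,merge)→5140, (D,nl_idx)→5200, (C,merge)→5620, (C,nl_idx)→8000, (D,hash)→9040 …(+2); best=1200 via (C,hash)
  {BD}: card=25000; try (B,hash)→5000, (D,merge)→7500, (B,merge)→7750, (D,hash)→9500, (D,nl_idx)→27500, (B,nl_idx)→29500 …(+2); best=5000 via (B,hash)
  {ADE}: card=100; try (E,hash)→1800, (E,nl_idx)→1800, (E,merge)→2250, (A,hash)→2900, (A,nl_idx)→4600, (E,nl)→6100 …(+2); best=1800 via (E,hash)
  {ACD}: card=1000; try (C,hash)→1400, (C,merge)→2020, (C,nl_idx)→2600, (C,nl)→3100, (A,hash)→7600, (A,nl_idx)→37200 …(+2); best=1400 via (C,hash)
  {ABD}: card=5000; try (B,merge)→4150, (B,hash)→5200, (B,nl_idx)→6900, (B,nl)→26100, (A,hash)→31400, (A,nl_idx)→185000 …(+2); best=4150 via (B,merge)
  {CDE}: card=5000; try (C,hash)→1700, (C,merge)→6120, (E,hash)→6800, (C,nl_idx)→8500, (C,nl)→11000, (E,nl_idx)→36200 …(+2); best=1700 via (C,hash)
  {BDE}: card=25000; try (B,hash)→5500, (B,merge)→8250, (B,nl_idx)→30000, (E,hash)→30600, (B,nl)→126000, (E,nl_idx)→180000 …(+2); best=5500 via (B,hash)
  {BCD}: card=250000; try (B,hash)→10200, (C,hash)→30200, (B,merge)→73450, (B,nl_idx)→291200, (C,nl_idx)→380000, (C,merge)→405120 …(+2); best=10200 via (B,hash)
  {ACDE}: card=1000; try (C,hash)→2100, (C,merge)→2720, (E,hash)→3000, (C,nl_idx)→3300, (C,nl)→3800, (A,hash)→8100 …(+6); best=2100 via (C,hash)
  {ABDE}: card=5000; try (B,merge)→4850, (B,hash)→5900, (B,nl_idx)→7600, (E,hash)→9750, (B,nl)→26800, (A,hash)→31900 …(+6); best=4850 via (B,merge)
  {ABCD}: card=50000; try (B,hash)→6400, (C,hash)→9350, (B,merge)→14650, (B,nl_idx)→59400, (C,merge)→74270, (C,nl_idx)→79150 …(+6); best=6400 via (B,hash)
  {BCDE}: card=250000; try (B,hash)→10700, (C,hash)→30700, (B,merge)→73950, (E,hash)→260800, (B,nl_idx)→291700, (C,nl_idx)→380500 …(+6); best=10700 via (B,hash)
  {ABCDE}: card=50000; try (B,hash)→7100, (C,hash)→10050, (B,merge)→15350, (E,hash)→57000, (B,nl_idx)→60100, (C,merge)→74970 …(+10); best=7100 via (B,hash)

7100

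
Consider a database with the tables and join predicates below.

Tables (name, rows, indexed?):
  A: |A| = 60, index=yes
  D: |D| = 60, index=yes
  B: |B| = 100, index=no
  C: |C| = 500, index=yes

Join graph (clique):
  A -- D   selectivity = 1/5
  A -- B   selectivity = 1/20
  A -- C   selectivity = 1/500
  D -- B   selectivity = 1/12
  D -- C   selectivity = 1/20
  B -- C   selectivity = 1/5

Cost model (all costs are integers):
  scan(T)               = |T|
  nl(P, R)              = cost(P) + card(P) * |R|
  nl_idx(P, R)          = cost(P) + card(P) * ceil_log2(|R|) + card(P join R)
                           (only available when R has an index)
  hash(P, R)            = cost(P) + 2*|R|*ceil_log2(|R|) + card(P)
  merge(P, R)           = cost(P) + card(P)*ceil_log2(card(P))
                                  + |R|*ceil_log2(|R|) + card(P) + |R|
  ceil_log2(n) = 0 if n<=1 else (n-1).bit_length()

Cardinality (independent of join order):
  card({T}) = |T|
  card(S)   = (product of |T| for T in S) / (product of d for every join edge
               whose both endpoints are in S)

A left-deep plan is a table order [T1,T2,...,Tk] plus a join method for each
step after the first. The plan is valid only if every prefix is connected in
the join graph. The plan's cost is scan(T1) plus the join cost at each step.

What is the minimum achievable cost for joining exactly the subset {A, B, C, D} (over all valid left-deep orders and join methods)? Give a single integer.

Selinger DP over subsets of {A,B,C,D}:
  {A}: scan cost=60, card=60
  {D}: scan cost=60, card=60
  {B}: scan cost=100, card=100
  {C}: scan cost=500, card=500
  {AD}: card=720; try (D,hash)→840, (A,hash)→840, (D,merge)→900, (A,merge)→900, (D,nl_idx)→1140, (A,nl_idx)→1140 …(+2); best=840 via (D,hash)
  {AB}: card=300; try (A,hash)→920, (A,nl_idx)→1000, (B,merge)→1280, (A,merge)→1320, (B,hash)→1520, (B,nl)→6060 …(+1); best=920 via (A,hash)
  {AC}: card=60; try (C,nl_idx)→660, (A,hash)→1720, (A,nl_idx)→3560, (C,merge)→5480, (A,merge)→5920, (C,hash)→9120 …(+2); best=660 via (C,nl_idx)
  {BD}: card=500; try (D,hash)→920, (D,nl_idx)→1200, (B,merge)→1280, (D,merge)→1320, (B,hash)→1520, (B,nl)→6060 …(+1); best=920 via (D,hash)
  {CD}: card=1500; try (D,hash)→1720, (C,nl_idx)→2100, (D,nl_idx)→5000, (C,merge)→5480, (D,merge)→5920, (C,hash)→9120 …(+2); best=1720 via (D,hash)
  {BC}: card=10000; try (B,hash)→2400, (C,merge)→5900, (B,merge)→6300, (C,hash)→9200, (C,nl_idx)→11000, (C,nl)→50100 …(+1); best=2400 via (B,hash)
  {ABD}: card=300; try (D,hash)→1940, (A,hash)→2140, (B,hash)→2960, (D,nl_idx)→3020, (A,nl_idx)→4220, (D,merge)→4340 …(+5); best=1940 via (D,hash)
  {ACD}: card=36; try (D,nl_idx)→1056, (D,hash)→1440, (D,merge)→1500, (A,hash)→3940, (D,nl)→4260, (C,nl_idx)→7356 …(+6); best=1056 via (D,nl_idx)
  {ABC}: card=60; try (B,merge)→1880, (B,hash)→2120, (C,nl_idx)→3680, (B,nl)→6660, (C,merge)→8920, (C,hash)→10220 …(+5); best=1880 via (B,merge)
  {BCD}: card=2500; try (B,hash)→4620, (C,nl_idx)→7920, (C,hash)→10420, (C,merge)→10920, (D,hash)→13120, (B,merge)→20520 …(+5); best=4620 via (B,hash)
  {ABCD}: card=3; try (B,merge)→2108, (D,nl_idx)→2243, (B,hash)→2492, (D,hash)→2660, (D,merge)→2720, (C,nl_idx)→4643 …(+9); best=2108 via (B,merge)

2108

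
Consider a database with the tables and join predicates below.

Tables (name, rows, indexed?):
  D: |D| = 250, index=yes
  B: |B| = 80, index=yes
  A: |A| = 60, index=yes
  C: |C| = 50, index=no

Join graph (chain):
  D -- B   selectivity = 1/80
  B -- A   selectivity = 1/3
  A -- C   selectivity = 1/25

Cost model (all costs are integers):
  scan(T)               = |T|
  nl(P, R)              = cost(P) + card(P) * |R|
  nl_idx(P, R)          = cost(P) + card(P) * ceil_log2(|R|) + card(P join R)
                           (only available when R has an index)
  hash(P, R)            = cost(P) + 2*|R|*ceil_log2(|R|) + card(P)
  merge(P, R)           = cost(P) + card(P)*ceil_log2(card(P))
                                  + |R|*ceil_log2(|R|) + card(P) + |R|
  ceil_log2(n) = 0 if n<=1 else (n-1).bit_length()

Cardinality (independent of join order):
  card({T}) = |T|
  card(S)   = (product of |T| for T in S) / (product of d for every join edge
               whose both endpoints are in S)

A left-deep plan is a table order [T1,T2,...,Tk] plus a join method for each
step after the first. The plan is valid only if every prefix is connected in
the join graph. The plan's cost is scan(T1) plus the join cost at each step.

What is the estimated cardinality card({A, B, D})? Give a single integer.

Tables in S: A(60), B(80), D(250)
Edges inside S: D-B(d=80), B-A(d=3)
numerator = 60 * 80 * 250 = 1200000
denominator = 80 * 3 = 240
card(S) = 1200000 / 240 = 5000

5000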